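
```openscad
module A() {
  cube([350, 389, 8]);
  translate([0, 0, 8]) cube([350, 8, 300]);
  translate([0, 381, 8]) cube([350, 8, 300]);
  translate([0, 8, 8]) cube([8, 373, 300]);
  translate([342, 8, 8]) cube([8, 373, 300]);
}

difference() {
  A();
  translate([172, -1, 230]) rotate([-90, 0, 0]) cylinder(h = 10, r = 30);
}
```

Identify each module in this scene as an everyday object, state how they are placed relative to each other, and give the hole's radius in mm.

The subtracted cylinder has r = 30 mm.

A is an open box. The open box has a circular hole through its front wall. The hole's radius is 30 mm.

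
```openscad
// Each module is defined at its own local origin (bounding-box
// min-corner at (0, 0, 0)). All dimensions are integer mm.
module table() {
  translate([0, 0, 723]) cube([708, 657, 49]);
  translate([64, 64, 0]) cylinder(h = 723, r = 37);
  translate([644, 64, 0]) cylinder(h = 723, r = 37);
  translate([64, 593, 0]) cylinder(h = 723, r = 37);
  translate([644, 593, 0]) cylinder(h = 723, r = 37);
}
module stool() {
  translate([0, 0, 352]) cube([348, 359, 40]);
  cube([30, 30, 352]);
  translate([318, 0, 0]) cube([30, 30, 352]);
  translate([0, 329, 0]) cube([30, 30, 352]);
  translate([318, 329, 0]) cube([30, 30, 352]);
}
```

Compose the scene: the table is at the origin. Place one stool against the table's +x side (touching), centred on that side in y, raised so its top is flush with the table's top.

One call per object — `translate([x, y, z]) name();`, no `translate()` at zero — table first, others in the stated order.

table();
translate([708, 149, 380]) stool();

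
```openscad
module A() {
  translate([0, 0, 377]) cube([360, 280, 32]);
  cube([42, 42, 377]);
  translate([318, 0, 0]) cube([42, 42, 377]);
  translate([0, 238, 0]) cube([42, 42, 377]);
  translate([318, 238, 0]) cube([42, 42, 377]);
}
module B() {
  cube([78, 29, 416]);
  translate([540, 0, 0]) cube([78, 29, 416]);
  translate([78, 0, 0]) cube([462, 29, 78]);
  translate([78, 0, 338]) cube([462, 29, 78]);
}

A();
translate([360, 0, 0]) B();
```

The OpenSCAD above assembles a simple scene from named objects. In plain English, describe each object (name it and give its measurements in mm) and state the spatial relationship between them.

A is a four-legged stool. The seat is 360×280 mm, 32 mm thick, top at z = 409 mm. It stands on four square legs, each 42×42 mm in cross-section, from z = 0 to the seat underside, each flush with a corner of the seat.

B is a rectangular picture frame lying in the x–z plane (depth along y). The opening is 462 mm wide (x) by 260 mm tall (z), surrounded by a border 78 mm wide on all four sides. The frame is 29 mm deep and is made of two full-height vertical stiles with two horizontal rails fitted between them.

The picture frame is against the stool's +x side, with their −y faces flush.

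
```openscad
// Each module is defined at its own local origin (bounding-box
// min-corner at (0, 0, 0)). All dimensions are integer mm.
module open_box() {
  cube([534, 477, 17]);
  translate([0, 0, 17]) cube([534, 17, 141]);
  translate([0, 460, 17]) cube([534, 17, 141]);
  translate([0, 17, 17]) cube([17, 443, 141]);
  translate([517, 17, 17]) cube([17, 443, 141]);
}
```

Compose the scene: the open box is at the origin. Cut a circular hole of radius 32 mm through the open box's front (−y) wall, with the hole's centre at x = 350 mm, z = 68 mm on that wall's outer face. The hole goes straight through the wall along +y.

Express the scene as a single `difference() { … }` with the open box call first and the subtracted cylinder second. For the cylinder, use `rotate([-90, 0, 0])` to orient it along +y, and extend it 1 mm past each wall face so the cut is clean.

difference() {
  open_box();
  translate([350, -1, 68]) rotate([-90, 0, 0]) cylinder(h = 19, r = 32);
}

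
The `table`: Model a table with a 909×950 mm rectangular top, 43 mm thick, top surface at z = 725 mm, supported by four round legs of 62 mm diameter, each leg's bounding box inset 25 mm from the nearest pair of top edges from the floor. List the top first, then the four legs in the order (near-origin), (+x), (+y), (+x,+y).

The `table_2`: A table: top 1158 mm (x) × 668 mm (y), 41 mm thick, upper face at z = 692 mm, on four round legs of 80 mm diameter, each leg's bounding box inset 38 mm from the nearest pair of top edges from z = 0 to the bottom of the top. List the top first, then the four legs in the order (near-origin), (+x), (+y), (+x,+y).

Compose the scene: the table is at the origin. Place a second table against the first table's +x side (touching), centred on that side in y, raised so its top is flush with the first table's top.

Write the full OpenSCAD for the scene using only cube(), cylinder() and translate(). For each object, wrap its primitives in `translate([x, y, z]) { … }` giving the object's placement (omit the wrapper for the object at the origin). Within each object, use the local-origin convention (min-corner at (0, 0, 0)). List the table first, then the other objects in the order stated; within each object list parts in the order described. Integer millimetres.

translate([0, 0, 682]) cube([909, 950, 43]);
translate([56, 56, 0]) cylinder(h = 682, r = 31);
translate([853, 56, 0]) cylinder(h = 682, r = 31);
translate([56, 894, 0]) cylinder(h = 682, r = 31);
translate([853, 894, 0]) cylinder(h = 682, r = 31);
translate([909, 141, 33]) {
  translate([0, 0, 651]) cube([1158, 668, 41]);
  translate([78, 78, 0]) cylinder(h = 651, r = 40);
  translate([1080, 78, 0]) cylinder(h = 651, r = 40);
  translate([78, 590, 0]) cylinder(h = 651, r = 40);
  translate([1080, 590, 0]) cylinder(h = 651, r = 40);
}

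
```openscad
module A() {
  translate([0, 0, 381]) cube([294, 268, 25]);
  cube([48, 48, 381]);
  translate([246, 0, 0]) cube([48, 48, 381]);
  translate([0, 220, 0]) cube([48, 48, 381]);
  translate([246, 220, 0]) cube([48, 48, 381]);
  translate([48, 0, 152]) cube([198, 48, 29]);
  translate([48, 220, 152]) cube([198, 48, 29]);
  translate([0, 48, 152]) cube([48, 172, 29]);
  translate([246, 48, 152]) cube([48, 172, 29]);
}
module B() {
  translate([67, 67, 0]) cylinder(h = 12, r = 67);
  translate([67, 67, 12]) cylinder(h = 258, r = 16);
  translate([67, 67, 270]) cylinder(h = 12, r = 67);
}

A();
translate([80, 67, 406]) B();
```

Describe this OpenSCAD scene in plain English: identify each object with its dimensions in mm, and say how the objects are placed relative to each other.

A is a four-legged stool. The seat is a 294×268×25 mm slab whose top surface is at z = 406 mm; four square legs, each 48×48 mm in cross-section, run from the floor (z = 0) to the underside of the seat, each flush with a corner of the seat. Four stretchers, 48 mm wide and 29 mm tall, connect adjacent legs with their undersides at z = 152 mm, each running between the inner faces of the legs it joins and aligned with the legs' outer faces on the other axis.

B is a spool: two coaxial disc flanges of radius 67 mm and thickness 12 mm, joined by a core cylinder of radius 16 mm and height 258 mm. The lower flange rests on z = 0 and the three cylinders share a vertical axis.

The spool is on top of the stool, centred.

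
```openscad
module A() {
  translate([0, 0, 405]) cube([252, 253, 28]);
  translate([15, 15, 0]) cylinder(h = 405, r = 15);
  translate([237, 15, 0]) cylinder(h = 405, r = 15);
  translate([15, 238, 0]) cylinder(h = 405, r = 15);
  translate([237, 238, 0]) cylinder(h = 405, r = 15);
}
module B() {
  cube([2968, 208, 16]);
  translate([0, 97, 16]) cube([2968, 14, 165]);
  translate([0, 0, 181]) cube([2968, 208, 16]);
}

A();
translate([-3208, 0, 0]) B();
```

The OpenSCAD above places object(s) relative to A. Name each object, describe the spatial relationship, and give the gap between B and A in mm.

A is a stool. B is an I-beam. The I-beam is on the floor beside the stool on its −x side. The gap between the I-beam and the stool is 240 mm.

The I-beam's nearest face is 240 mm from the stool's −x face.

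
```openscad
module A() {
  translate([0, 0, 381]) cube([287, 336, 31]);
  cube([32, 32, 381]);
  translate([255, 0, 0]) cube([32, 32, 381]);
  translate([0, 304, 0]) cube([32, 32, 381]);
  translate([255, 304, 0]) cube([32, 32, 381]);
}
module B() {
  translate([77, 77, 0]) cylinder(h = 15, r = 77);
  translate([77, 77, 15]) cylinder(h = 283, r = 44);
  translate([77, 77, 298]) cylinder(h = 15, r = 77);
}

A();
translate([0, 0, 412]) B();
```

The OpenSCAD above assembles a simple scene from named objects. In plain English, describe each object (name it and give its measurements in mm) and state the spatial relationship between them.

A is a four-legged stool. The seat is 287×336 mm, 31 mm thick, top at z = 412 mm. It stands on four square legs, each 32×32 mm in cross-section, from z = 0 to the seat underside, each flush with a corner of the seat.

B is a spool: two coaxial disc flanges of radius 77 mm and thickness 15 mm, joined by a core cylinder of radius 44 mm and height 283 mm. The lower flange rests on z = 0 and the three cylinders share a vertical axis.

The spool is on top of the stool.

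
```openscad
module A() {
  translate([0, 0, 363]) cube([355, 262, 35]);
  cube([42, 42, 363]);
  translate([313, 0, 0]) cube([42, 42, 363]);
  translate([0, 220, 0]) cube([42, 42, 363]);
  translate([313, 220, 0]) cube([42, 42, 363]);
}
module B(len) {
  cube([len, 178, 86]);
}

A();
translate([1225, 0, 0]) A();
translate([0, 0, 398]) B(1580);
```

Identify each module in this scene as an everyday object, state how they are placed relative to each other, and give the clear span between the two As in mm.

A is a stool. B is a beam. A beam spans the tops of two stools. The clear span between the two stools is 870 mm.

Second stool starts at x = 1225; first ends at x = 355; clear span = 1225 − 355 = 870 mm.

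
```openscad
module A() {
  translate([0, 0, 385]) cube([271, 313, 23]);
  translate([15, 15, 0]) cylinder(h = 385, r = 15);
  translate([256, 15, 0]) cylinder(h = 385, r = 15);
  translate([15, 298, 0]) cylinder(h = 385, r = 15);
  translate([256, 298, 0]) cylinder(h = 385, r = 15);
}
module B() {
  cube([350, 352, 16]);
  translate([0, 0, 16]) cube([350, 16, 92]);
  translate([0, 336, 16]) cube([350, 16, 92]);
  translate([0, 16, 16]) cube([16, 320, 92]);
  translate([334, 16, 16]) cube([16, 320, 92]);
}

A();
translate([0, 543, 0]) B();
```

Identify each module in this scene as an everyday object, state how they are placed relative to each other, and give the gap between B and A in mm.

The open box's nearest face is 230 mm from the stool's +y face.

A is a stool. B is an open box. The open box is on the floor beside the stool on its +y side. The gap between the open box and the stool is 230 mm.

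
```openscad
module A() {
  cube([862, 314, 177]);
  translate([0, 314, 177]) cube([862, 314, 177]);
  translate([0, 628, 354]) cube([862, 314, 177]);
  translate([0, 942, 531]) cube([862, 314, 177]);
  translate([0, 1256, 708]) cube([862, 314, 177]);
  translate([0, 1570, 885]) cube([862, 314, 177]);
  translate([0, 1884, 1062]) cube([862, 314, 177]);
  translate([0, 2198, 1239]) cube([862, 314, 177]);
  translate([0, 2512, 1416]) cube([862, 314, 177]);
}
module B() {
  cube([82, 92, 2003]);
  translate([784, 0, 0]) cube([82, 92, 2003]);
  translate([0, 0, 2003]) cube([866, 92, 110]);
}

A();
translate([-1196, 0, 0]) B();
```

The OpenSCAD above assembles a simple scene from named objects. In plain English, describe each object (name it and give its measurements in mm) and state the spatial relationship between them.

A is a straight staircase of 9 solid steps. Each step is 862 mm wide (x), 314 mm deep (y, the going) and 177 mm tall (the rise). The first step rests on the floor; each subsequent step sits one going further in +y and one rise higher in +z, directly behind and above the previous step with no overlap.

B is a rectangular door frame: two vertical jambs of 82×92 mm section, 2003 mm tall, with a clear opening 702 mm wide between their inner faces. A header 110 mm tall and 92 mm deep lies on top of the jambs and spans the full outside width.

The door frame is on the floor beside the staircase on its −x side.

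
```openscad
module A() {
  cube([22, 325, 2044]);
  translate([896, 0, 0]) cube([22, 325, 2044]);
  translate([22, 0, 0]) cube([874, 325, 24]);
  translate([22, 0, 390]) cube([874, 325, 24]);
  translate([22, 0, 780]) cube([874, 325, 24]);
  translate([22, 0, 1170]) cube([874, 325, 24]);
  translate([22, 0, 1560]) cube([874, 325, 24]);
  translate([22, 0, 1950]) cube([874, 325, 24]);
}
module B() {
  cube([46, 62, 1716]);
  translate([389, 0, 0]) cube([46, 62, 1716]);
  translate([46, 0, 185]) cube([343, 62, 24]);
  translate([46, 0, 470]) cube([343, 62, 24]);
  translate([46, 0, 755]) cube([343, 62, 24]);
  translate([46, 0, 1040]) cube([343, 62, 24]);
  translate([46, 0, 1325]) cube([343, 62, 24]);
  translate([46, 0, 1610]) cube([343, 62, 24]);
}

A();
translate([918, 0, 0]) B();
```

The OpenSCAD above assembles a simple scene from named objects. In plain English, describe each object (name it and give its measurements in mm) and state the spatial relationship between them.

A is a bookshelf 918 mm wide overall, 325 mm deep and 2044 mm tall. The two sides are 22 mm thick vertical panels. 6 horizontal shelves of 24 mm thickness span between the inner faces of the sides; the lowest shelf sits on the floor and shelves are stacked with a clear vertical gap of 366 mm between each pair.

B is a wooden ladder with two side rails of 46×62 mm section and 1716 mm height, set 435 mm apart overall. Between them run 6 rectangular rungs (62 mm deep, 24 mm thick), front faces flush with the rails' −y face. The bottom of the first rung is 185 mm above the floor and each subsequent rung is 285 mm higher than the one below.

The ladder is against the bookshelf's +x side, with their −y faces flush.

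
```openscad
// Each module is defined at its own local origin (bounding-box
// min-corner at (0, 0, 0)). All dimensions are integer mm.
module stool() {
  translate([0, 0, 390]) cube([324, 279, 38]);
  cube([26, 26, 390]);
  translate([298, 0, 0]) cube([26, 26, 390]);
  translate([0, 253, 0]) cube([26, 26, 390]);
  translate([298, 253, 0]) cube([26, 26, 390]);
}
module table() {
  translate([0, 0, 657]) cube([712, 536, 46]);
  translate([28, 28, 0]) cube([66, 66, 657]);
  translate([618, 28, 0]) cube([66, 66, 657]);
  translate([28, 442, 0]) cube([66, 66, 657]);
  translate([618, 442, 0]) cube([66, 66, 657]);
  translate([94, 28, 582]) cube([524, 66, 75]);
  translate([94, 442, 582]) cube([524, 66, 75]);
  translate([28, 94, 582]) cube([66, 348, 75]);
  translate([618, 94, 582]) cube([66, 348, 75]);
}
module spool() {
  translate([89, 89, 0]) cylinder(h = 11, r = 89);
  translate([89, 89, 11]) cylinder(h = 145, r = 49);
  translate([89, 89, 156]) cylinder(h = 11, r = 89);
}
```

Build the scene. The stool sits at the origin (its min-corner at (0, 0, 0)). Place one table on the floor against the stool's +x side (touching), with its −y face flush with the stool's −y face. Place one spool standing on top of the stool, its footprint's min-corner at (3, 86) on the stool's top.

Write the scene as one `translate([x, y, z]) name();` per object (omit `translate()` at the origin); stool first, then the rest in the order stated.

stool();
translate([324, 0, 0]) table();
translate([3, 86, 428]) spool();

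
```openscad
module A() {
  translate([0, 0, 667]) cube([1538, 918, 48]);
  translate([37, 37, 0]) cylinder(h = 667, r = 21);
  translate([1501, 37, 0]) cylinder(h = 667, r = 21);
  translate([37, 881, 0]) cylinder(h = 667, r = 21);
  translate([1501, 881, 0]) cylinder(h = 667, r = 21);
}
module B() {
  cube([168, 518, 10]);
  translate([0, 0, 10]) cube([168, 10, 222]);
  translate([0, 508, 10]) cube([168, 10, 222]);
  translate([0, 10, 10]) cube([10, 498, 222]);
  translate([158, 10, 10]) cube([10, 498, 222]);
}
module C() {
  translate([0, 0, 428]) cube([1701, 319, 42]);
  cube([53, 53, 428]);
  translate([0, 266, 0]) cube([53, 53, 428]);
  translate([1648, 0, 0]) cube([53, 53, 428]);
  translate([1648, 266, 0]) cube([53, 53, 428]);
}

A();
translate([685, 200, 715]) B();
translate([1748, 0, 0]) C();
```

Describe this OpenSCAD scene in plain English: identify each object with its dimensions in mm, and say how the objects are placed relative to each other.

A is a table with a 1538×918 mm rectangular top, 48 mm thick, top surface at z = 715 mm, supported by four round legs of 42 mm diameter, each leg's bounding box inset 16 mm from the nearest pair of top edges, running from the floor.

B is an open-topped rectangular box: outside dimensions 168×518×232 mm, with a uniform wall and base thickness of 10 mm. The base is a full 168×518 slab on the floor; four walls sit on top of the base. The front and back walls (the −y and +y sides) span the full width; the two side walls fit between them.

C is a bench: a 1701×319 mm seat slab, 42 mm thick, top at z = 470 mm, on four 53×53 mm square legs flush with the seat corners and standing on z = 0.

The open box is on top of the table, centred. The bench is on the floor beside the table on its +x side.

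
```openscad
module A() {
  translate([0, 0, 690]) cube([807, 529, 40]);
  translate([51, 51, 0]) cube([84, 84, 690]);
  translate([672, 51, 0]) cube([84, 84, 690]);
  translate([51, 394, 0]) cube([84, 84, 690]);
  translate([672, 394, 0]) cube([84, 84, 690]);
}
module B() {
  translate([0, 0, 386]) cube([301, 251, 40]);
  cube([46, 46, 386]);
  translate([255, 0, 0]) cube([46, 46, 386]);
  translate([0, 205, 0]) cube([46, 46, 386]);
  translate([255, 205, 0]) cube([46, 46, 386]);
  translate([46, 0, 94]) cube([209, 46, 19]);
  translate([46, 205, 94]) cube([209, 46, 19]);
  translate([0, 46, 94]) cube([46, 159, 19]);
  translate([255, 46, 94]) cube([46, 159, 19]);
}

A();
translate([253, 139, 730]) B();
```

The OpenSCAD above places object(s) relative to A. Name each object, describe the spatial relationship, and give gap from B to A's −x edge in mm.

The stool's min-x is at 253; the table's min-x is 0; gap = 253 mm.

A is a table. B is a stool. The stool is on top of the table, centred. The gap from the stool to the table's −x edge is 253 mm.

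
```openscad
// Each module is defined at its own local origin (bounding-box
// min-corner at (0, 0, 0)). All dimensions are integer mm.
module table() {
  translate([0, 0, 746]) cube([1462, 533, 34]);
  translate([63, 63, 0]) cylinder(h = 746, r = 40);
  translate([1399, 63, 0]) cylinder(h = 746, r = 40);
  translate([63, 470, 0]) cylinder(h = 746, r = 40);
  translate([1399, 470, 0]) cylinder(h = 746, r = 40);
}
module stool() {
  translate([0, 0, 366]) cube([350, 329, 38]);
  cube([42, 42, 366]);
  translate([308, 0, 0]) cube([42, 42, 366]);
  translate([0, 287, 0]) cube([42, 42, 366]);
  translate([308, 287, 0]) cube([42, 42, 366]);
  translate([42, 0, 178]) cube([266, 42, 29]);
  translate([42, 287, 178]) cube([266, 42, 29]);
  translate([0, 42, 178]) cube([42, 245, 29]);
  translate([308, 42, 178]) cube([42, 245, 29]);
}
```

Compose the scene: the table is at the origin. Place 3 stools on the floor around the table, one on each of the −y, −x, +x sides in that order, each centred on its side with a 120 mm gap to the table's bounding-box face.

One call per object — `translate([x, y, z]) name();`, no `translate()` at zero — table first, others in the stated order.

table();
translate([556, -449, 0]) stool();
translate([-470, 102, 0]) stool();
translate([1582, 102, 0]) stool();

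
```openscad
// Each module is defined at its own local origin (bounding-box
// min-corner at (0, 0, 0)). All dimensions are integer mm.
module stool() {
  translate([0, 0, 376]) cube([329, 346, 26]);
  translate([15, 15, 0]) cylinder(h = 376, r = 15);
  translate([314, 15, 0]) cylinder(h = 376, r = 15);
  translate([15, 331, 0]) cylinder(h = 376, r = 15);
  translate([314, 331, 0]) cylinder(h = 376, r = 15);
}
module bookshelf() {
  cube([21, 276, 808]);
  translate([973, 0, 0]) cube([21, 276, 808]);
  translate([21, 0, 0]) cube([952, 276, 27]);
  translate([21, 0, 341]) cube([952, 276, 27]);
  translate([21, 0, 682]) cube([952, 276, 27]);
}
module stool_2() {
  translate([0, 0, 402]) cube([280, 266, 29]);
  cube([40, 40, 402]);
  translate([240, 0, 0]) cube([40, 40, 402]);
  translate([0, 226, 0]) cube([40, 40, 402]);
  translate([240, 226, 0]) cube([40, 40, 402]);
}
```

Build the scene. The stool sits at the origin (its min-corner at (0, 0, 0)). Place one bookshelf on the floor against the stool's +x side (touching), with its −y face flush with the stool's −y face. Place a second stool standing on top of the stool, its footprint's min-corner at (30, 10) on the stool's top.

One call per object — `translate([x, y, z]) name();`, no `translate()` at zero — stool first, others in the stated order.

stool();
translate([329, 0, 0]) bookshelf();
translate([30, 10, 402]) stool_2();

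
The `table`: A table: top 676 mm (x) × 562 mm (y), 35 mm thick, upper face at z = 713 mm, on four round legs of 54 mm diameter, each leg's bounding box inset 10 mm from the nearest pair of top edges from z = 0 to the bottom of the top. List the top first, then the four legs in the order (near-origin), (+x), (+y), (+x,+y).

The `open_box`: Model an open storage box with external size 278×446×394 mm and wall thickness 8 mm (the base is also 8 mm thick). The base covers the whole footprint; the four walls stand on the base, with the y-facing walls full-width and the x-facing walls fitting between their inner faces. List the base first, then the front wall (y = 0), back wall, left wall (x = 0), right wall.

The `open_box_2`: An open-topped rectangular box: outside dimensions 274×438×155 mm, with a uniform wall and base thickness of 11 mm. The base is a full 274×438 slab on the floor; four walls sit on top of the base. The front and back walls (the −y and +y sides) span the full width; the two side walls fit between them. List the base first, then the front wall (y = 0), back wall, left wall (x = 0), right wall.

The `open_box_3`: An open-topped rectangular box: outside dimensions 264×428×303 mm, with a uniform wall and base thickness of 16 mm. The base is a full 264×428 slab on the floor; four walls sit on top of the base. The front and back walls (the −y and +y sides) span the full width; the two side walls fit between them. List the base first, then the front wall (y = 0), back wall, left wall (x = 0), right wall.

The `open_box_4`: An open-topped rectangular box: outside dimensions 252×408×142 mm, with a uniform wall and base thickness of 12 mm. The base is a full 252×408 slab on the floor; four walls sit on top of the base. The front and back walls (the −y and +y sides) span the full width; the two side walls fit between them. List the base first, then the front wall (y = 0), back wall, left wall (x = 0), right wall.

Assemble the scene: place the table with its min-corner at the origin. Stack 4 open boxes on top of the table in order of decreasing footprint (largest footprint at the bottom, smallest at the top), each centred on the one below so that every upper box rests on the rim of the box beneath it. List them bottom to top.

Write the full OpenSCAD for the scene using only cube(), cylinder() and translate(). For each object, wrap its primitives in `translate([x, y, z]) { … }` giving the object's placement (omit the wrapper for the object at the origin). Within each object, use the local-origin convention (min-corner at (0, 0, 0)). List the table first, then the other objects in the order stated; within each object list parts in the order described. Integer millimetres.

translate([0, 0, 678]) cube([676, 562, 35]);
translate([37, 37, 0]) cylinder(h = 678, r = 27);
translate([639, 37, 0]) cylinder(h = 678, r = 27);
translate([37, 525, 0]) cylinder(h = 678, r = 27);
translate([639, 525, 0]) cylinder(h = 678, r = 27);
translate([199, 58, 713]) {
  cube([278, 446, 8]);
  translate([0, 0, 8]) cube([278, 8, 386]);
  translate([0, 438, 8]) cube([278, 8, 386]);
  translate([0, 8, 8]) cube([8, 430, 386]);
  translate([270, 8, 8]) cube([8, 430, 386]);
}
translate([201, 62, 1107]) {
  cube([274, 438, 11]);
  translate([0, 0, 11]) cube([274, 11, 144]);
  translate([0, 427, 11]) cube([274, 11, 144]);
  translate([0, 11, 11]) cube([11, 416, 144]);
  translate([263, 11, 11]) cube([11, 416, 144]);
}
translate([206, 67, 1262]) {
  cube([264, 428, 16]);
  translate([0, 0, 16]) cube([264, 16, 287]);
  translate([0, 412, 16]) cube([264, 16, 287]);
  translate([0, 16, 16]) cube([16, 396, 287]);
  translate([248, 16, 16]) cube([16, 396, 287]);
}
translate([212, 77, 1565]) {
  cube([252, 408, 12]);
  translate([0, 0, 12]) cube([252, 12, 130]);
  translate([0, 396, 12]) cube([252, 12, 130]);
  translate([0, 12, 12]) cube([12, 384, 130]);
  translate([240, 12, 12]) cube([12, 384, 130]);
}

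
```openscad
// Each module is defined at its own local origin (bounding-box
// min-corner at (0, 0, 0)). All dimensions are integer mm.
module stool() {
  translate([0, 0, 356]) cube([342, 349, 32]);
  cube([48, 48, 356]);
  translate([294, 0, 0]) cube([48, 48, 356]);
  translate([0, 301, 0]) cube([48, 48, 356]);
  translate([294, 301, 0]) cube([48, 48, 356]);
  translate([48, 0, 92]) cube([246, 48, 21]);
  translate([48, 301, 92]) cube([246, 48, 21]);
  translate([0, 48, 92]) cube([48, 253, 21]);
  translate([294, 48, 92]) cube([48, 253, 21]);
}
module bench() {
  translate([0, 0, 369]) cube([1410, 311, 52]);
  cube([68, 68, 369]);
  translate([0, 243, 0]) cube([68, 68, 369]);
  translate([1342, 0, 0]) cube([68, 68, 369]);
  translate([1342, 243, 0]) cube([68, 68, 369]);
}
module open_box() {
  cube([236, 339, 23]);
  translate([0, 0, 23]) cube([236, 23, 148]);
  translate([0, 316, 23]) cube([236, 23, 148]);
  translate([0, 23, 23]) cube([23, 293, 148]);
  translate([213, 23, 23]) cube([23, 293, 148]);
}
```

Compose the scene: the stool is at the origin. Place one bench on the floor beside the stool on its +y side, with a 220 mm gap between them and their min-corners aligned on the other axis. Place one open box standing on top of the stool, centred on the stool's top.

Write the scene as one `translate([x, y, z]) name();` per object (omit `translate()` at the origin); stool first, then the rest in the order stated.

stool();
translate([0, 569, 0]) bench();
translate([53, 5, 388]) open_box();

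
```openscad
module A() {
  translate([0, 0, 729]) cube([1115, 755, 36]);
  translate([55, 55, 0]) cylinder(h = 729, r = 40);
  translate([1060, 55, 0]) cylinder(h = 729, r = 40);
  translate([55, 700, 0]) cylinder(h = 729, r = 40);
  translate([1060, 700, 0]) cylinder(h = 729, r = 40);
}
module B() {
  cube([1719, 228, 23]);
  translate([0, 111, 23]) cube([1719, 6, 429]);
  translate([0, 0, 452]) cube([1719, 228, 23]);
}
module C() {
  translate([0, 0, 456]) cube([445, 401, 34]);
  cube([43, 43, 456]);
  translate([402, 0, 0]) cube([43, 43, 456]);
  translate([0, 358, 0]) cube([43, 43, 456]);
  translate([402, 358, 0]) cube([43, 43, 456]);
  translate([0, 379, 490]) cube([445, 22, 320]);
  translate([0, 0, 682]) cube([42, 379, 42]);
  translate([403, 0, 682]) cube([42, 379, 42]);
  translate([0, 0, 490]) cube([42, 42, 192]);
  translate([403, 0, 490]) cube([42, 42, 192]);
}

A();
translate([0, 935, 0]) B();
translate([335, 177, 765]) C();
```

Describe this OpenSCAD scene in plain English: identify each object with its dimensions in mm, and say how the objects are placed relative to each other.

A is a table with a 1115×755 mm rectangular top, 36 mm thick, top surface at z = 765 mm, supported by four round legs of 80 mm diameter, each leg's bounding box inset 15 mm from the nearest pair of top edges, running from the floor.

B is an I-beam lying along x, 1719 mm long. Overall section height 475 mm. Two flanges 228 mm wide (y) and 23 mm thick, one on the floor and one at the top; a web 6 mm thick runs between them, centred on the flange width.

C is a chair: 445×401 mm seat, 34 mm thick, top at z = 490 mm, on four 43 mm square corner legs flush with the seat edges. A 22 mm thick backrest slab spans the full seat width, extending 320 mm above the seat top, its back face flush with the seat's +y edge. Two armrests of 42×42 mm section run along each side from the seat's front edge to the front of the backrest, top faces 234 mm above the seat top and outer faces flush with the seat's x-edges; a 42×42 mm post under the front of each armrest stands on the seat at the front corner.

The I-beam is on the floor beside the table on its +y side. The chair is on top of the table, centred.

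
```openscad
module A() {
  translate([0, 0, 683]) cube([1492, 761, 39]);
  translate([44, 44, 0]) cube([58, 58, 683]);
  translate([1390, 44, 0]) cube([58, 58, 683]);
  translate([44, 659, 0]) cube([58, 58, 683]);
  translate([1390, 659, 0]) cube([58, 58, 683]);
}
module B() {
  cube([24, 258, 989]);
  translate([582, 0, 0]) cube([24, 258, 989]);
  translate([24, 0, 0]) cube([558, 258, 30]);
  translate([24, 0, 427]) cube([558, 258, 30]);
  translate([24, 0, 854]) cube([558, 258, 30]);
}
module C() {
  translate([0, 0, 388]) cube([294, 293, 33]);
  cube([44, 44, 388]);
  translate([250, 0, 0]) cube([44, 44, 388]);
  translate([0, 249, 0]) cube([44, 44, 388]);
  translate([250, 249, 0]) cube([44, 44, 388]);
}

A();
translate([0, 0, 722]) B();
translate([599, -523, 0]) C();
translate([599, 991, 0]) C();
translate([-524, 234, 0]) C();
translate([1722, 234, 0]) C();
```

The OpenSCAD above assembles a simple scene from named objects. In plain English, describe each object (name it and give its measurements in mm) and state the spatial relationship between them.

A is a table with a 1492×761 mm rectangular top, 39 mm thick, top surface at z = 722 mm, supported by four 58×58 mm square legs, each inset 44 mm from the nearest pair of top edges, running from the floor.

B is a bookshelf 606 mm wide overall, 258 mm deep and 989 mm tall. The two sides are 24 mm thick vertical panels. 3 horizontal shelves of 30 mm thickness span between the inner faces of the sides; the lowest shelf sits on the floor and shelves are stacked with a clear vertical gap of 397 mm between each pair.

C is a four-legged stool. The seat is a 294×293×33 mm slab whose top surface is at z = 421 mm; four square legs, each 44×44 mm in cross-section, run from the floor (z = 0) to the underside of the seat, each flush with a corner of the seat.

The bookshelf is on top of the table. Four stools sit around the table at the −y, +y, −x, +x sides.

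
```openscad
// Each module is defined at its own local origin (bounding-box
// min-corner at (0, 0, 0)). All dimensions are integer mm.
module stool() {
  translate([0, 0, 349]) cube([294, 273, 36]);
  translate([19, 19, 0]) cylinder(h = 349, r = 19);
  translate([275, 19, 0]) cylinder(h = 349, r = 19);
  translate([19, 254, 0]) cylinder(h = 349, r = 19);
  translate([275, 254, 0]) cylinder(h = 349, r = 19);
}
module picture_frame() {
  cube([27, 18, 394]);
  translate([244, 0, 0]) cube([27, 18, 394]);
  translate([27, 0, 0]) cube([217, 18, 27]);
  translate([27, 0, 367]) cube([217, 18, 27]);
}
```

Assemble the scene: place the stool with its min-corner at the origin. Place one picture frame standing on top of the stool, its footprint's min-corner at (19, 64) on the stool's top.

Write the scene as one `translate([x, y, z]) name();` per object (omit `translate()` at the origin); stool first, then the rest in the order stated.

stool();
translate([19, 64, 385]) picture_frame();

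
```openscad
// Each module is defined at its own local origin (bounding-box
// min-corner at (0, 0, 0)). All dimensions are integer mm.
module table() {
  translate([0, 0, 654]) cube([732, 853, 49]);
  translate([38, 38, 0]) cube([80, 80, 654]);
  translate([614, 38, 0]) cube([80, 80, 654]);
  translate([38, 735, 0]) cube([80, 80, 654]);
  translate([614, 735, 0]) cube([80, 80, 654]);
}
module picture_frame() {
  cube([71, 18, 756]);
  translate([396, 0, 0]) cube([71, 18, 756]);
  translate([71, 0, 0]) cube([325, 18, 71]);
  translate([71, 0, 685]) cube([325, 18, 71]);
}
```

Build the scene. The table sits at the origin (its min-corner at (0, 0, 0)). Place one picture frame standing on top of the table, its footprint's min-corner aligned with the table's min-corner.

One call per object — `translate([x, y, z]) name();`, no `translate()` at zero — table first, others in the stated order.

table();
translate([0, 0, 703]) picture_frame();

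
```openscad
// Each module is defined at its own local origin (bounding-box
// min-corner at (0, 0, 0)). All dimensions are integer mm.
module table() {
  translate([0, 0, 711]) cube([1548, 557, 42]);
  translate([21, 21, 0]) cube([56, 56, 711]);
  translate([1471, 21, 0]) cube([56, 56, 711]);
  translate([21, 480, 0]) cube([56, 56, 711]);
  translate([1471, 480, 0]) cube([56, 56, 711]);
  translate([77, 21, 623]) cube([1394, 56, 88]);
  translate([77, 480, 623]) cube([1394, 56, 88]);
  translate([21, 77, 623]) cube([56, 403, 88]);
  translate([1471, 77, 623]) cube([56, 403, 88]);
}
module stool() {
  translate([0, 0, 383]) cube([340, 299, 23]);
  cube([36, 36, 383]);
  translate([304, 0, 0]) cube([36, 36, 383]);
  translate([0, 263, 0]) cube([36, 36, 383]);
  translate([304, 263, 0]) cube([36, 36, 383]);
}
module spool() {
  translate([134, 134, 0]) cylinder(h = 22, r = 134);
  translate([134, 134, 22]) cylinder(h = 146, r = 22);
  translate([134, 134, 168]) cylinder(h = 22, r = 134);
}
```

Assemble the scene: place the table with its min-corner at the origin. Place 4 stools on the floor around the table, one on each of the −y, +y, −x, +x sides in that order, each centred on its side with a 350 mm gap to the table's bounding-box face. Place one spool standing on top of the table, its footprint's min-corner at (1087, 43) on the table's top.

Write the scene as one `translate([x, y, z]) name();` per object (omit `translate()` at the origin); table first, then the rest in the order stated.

table();
translate([604, -649, 0]) stool();
translate([604, 907, 0]) stool();
translate([-690, 129, 0]) stool();
translate([1898, 129, 0]) stool();
translate([1087, 43, 753]) spool();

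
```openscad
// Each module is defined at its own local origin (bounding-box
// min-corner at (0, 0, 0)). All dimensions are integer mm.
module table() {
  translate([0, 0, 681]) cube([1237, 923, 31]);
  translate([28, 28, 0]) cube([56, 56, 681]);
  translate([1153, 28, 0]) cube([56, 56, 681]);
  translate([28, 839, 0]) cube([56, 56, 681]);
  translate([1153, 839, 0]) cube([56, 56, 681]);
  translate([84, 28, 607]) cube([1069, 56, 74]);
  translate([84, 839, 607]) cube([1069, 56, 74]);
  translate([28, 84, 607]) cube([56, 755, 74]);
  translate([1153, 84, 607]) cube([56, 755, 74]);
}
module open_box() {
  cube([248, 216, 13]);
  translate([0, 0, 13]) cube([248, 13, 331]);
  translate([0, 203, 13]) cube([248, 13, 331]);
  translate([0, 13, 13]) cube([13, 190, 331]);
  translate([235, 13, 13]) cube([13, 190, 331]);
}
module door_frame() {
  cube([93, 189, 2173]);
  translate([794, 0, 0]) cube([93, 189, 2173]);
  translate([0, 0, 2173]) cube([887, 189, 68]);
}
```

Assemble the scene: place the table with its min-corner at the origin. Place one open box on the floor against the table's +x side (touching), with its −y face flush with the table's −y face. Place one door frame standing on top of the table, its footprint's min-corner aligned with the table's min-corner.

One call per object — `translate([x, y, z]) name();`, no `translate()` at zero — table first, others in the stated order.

table();
translate([1237, 0, 0]) open_box();
translate([0, 0, 712]) door_frame();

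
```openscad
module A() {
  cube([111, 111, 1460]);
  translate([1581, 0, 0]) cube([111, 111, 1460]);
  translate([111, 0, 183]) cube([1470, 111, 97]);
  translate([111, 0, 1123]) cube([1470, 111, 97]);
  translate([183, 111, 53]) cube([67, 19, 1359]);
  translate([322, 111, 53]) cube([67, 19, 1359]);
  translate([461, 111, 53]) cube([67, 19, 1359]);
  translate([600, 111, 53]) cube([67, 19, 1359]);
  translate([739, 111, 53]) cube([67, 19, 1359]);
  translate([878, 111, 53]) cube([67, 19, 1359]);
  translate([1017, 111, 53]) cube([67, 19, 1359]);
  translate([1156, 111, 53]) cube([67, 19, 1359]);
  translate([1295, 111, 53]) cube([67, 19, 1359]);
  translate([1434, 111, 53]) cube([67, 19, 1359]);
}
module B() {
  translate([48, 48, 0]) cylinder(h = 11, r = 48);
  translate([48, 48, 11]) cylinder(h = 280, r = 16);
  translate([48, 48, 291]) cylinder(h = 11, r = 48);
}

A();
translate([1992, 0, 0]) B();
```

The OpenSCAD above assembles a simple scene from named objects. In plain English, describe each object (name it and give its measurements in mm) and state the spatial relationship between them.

A is a fence section. Two 111×111 mm posts, 1460 mm tall, stand on the floor with a clear span of 1470 mm between their inner faces. Two horizontal rails of 111×97 mm section span the gap between the posts with their undersides at z = 183 mm and z = 1123 mm, flush with the posts' −y face. 10 pickets, each 67 mm wide, 19 mm thick and 1359 mm tall, are fixed to the +y face of the rails with their bottoms at z = 53 mm, evenly spaced across the span with equal gaps (rounded down to the nearest mm) at the −x end and between each pair — any rounding remainder accumulates at the +x end.

B is a spool: two coaxial disc flanges of radius 48 mm and thickness 11 mm, joined by a core cylinder of radius 16 mm and height 280 mm. The lower flange rests on z = 0 and the three cylinders share a vertical axis.

The spool is on the floor beside the fence section on its +x side.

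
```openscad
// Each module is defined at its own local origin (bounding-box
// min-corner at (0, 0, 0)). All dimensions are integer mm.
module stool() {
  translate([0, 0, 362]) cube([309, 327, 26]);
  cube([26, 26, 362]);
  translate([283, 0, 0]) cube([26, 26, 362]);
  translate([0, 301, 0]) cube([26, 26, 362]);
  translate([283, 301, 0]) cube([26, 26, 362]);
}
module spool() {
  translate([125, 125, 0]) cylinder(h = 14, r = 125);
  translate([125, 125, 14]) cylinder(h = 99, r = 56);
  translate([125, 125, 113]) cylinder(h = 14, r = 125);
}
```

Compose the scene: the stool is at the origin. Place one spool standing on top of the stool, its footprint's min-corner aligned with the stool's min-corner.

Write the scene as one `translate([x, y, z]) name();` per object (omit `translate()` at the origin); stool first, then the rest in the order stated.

stool();
translate([0, 0, 388]) spool();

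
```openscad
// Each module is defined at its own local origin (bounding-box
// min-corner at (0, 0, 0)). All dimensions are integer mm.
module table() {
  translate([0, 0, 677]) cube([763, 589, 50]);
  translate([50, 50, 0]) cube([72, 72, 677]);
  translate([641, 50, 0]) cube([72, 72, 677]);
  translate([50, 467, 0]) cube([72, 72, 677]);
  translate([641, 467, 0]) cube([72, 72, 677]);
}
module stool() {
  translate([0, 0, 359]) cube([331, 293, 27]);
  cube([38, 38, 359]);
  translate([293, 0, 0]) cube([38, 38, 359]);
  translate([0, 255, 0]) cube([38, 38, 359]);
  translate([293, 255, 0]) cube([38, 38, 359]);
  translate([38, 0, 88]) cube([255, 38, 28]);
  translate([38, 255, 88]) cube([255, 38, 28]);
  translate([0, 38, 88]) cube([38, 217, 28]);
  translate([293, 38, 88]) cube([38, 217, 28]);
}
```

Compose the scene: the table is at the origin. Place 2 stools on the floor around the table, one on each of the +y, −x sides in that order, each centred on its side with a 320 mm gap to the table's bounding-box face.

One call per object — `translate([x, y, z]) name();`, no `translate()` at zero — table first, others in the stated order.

table();
translate([216, 909, 0]) stool();
translate([-651, 148, 0]) stool();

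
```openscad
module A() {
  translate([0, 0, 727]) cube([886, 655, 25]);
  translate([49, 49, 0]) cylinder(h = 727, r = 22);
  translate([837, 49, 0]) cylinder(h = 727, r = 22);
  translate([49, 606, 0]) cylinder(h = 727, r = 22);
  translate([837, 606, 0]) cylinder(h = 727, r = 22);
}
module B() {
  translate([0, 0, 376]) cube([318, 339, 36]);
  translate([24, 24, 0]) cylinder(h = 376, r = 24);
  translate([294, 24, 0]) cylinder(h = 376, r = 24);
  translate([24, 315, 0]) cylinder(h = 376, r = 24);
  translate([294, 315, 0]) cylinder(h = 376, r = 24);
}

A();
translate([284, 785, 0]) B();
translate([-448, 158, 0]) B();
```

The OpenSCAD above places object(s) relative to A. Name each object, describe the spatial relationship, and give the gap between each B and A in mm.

Each stool's nearest face is 130 mm from the table's bounding box.

A is a table. B is a stool. Two stools sit around the table at the +y, −x sides. The gap between each stool and the table is 130 mm.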